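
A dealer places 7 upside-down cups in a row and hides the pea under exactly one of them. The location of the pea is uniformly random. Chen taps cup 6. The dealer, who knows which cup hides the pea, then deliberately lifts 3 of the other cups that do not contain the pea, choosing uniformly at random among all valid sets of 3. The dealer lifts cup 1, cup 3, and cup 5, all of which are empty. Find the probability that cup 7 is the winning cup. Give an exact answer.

Apply Bayes' rule, conditioning on where the pea actually is.
If it is under any of cups 1, 3, and 5 (prior 1/7 each): that cup was opened and seen not to hold the prize — ruled out; weight (1/7)·0 = 0 each.
If it is under any of cups 2, 4, and 7 (prior 1/7 each): the dealer has 10 equally likely choices, so probability 1/10; weight (1/7)·(1/10) = 1/70 each.
If it is under cup 6 (prior 1/7): the dealer has 20 equally likely choices, so probability 1/20; weight (1/7)·(1/20) = 1/140.
The weights sum to 1/20.
So P(the pea under cup 7 | the dealer opened cup 1, cup 3, and cup 5) = (1/70) / (1/20) = 2/7.

2/7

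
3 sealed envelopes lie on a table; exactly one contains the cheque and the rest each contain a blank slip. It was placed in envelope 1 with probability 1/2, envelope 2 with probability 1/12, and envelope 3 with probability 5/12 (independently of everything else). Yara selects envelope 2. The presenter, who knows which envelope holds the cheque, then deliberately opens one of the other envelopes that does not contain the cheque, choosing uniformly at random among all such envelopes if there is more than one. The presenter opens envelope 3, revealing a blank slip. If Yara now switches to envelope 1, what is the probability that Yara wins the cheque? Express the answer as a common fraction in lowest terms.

12/13

Condition on the true location of the cheque.
If it is in envelope 1 (prior 1/2): the presenter has no choice, probability 1; weight (1/2)·1 = 1/2.
If it is in envelope 2 (prior 1/12): the presenter has 2 equally likely choices, so probability 1/2; weight (1/12)·(1/2) = 1/24.
If it is in envelope 3 (prior 5/12): the presenter opened envelope 3, so this case is ruled out; weight (5/12)·0 = 0.
The weights sum to 13/24.
So P(the cheque in envelope 1 | the presenter opened envelope 3) = (1/2) / (13/24) = 12/13.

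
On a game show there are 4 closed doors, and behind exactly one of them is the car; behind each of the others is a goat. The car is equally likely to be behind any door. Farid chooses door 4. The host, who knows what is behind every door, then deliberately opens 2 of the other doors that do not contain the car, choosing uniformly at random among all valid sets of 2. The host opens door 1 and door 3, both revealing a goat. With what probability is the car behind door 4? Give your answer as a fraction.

Consider each possible location of the car in turn.
If it is behind either of doors 1 and 3 (prior 1/4 each): that door was opened and seen not to hold the prize — ruled out; weight (1/4)·0 = 0 each.
If it is behind door 2 (prior 1/4): the host has no choice, probability 1; weight (1/4)·1 = 1/4.
If it is behind door 4 (prior 1/4): the host has 3 equally likely choices, so probability 1/3; weight (1/4)·(1/3) = 1/12.
The weights sum to 1/3.
So P(the car behind door 4 | the host opened door 1 and door 3) = (1/12) / (1/3) = 1/4.

1/4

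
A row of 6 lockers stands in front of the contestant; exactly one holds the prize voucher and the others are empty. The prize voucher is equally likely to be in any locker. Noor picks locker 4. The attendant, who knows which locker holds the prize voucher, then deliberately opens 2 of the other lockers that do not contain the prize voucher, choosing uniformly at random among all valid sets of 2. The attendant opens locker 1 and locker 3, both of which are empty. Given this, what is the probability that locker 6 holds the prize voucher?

5/18

Consider each possible location of the prize voucher in turn.
If it is in either of lockers 1 and 3 (prior 1/6 each): that locker was opened and seen not to hold the prize — ruled out; weight (1/6)·0 = 0 each.
If it is in any of lockers 2, 5, and 6 (prior 1/6 each): the attendant has 6 equally likely choices, so probability 1/6; weight (1/6)·(1/6) = 1/36 each.
If it is in locker 4 (prior 1/6): the attendant has 10 equally likely choices, so probability 1/10; weight (1/6)·(1/10) = 1/60.
The weights sum to 1/10.
So P(the prize voucher in locker 6 | the attendant opened locker 1 and locker 3) = (1/36) / (1/10) = 5/18.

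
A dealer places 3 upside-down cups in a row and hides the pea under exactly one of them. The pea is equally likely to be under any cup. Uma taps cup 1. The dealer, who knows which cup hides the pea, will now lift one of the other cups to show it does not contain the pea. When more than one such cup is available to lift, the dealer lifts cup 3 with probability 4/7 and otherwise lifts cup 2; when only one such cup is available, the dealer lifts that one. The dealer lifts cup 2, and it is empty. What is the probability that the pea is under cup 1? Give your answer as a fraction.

Apply Bayes' rule, conditioning on where the pea actually is.
If it is under cup 1 (prior 1/3): cup 3 is available but not opened, probability 3/7; weight (1/3)·(3/7) = 1/7.
If it is under cup 2 (prior 1/3): the dealer opened cup 2, so this case is ruled out; weight (1/3)·0 = 0.
If it is under cup 3 (prior 1/3): only cup 2 is available, probability 1; weight (1/3)·1 = 1/3.
The weights sum to 10/21.
So P(the pea under cup 1 | the dealer opened cup 2) = (1/7) / (10/21) = 3/10.

3/10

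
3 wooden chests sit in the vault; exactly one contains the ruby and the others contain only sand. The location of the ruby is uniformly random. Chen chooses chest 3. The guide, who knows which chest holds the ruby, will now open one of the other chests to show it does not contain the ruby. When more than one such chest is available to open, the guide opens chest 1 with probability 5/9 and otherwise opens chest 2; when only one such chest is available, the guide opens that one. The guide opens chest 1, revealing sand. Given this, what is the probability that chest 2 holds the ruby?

9/14

Condition on the true location of the ruby.
If it is in chest 1 (prior 1/3): the guide opened chest 1, so this case is ruled out; weight (1/3)·0 = 0.
If it is in chest 2 (prior 1/3): only chest 1 is available, probability 1; weight (1/3)·1 = 1/3.
If it is in chest 3 (prior 1/3): chest 1 is available, opened with probability 5/9; weight (1/3)·(5/9) = 5/27.
The weights sum to 14/27.
So P(the ruby in chest 2 | the guide opened chest 1) = (1/3) / (14/27) = 9/14.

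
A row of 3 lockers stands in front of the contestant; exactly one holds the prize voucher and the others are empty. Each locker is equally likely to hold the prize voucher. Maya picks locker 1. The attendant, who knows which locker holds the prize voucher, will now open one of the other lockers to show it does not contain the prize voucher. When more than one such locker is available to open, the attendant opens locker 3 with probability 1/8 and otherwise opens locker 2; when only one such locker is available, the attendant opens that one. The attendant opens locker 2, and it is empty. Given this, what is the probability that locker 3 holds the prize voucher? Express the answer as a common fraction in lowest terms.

Condition on the true location of the prize voucher.
If it is in locker 1 (prior 1/3): locker 3 is available but not opened, probability 7/8; weight (1/3)·(7/8) = 7/24.
If it is in locker 2 (prior 1/3): the attendant opened locker 2, so this case is ruled out; weight (1/3)·0 = 0.
If it is in locker 3 (prior 1/3): only locker 2 is available, probability 1; weight (1/3)·1 = 1/3.
The weights sum to 5/8.
So P(the prize voucher in locker 3 | the attendant opened locker 2) = (1/3) / (5/8) = 8/15.

8/15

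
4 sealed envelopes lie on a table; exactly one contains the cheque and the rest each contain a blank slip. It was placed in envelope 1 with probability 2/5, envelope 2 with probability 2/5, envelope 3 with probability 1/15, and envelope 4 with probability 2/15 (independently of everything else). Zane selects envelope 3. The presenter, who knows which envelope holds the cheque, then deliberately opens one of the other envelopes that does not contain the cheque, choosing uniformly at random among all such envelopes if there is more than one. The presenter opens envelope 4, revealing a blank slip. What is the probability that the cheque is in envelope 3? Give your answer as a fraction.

Consider each possible location of the cheque in turn.
If it is in either of envelopes 1 and 2 (prior 2/5 each): the presenter has 2 equally likely choices, so probability 1/2; weight (2/5)·(1/2) = 1/5 each.
If it is in envelope 3 (prior 1/15): the presenter has 3 equally likely choices, so probability 1/3; weight (1/15)·(1/3) = 1/45.
If it is in envelope 4 (prior 2/15): the presenter opened envelope 4, so this case is ruled out; weight (2/15)·0 = 0.
The weights sum to 19/45.
So P(the cheque in envelope 3 | the presenter opened envelope 4) = (1/45) / (19/45) = 1/19.

1/19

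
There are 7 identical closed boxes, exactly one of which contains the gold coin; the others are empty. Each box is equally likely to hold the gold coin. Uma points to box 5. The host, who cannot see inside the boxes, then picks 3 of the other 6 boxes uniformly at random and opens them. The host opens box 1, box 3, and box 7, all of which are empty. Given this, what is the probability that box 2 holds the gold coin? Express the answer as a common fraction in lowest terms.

Consider each possible location of the gold coin in turn.
If it is in any of boxes 1, 3, and 7 (prior 1/7 each): that box was opened and seen not to hold the prize — ruled out; weight (1/7)·0 = 0 each.
If it is in any of boxes 2, 4, 5, and 6 (prior 1/7 each): the host picks exactly this set with probability 1/20 regardless, and none is the prize; weight (1/7)·(1/20) = 1/140 each.
The weights sum to 1/35.
So P(the gold coin in box 2 | the host opened box 1, box 3, and box 7) = (1/140) / (1/35) = 1/4.

1/4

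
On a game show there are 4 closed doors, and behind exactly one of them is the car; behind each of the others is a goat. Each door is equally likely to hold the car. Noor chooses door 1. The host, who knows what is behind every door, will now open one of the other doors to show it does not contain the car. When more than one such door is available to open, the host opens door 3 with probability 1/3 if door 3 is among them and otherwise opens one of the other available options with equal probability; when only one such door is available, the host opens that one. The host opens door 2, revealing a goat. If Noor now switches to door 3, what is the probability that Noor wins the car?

Apply Bayes' rule, conditioning on where the car actually is.
If it is behind door 1 (prior 1/4): door 3 is available but not opened; door 2 gets probability (1 − 1/3)/2 = 1/3; weight (1/4)·(1/3) = 1/12.
If it is behind door 2 (prior 1/4): the host opened door 2, so this case is ruled out; weight (1/4)·0 = 0.
If it is behind door 3 (prior 1/4): door 3 holds the prize so is unavailable; the host chooses uniformly among the 2 others, probability 1/2; weight (1/4)·(1/2) = 1/8.
If it is behind door 4 (prior 1/4): door 3 is available but not opened, probability 2/3; weight (1/4)·(2/3) = 1/6.
The weights sum to 3/8.
So P(the car behind door 3 | the host opened door 2) = (1/8) / (3/8) = 1/3.

1/3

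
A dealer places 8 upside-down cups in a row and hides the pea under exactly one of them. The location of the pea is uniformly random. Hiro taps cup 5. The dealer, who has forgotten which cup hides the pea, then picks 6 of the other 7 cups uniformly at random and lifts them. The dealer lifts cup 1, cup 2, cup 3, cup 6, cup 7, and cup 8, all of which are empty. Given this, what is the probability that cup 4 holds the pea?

1/2

Consider each possible location of the pea in turn.
If it is under any of cups 1, 2, 3, 6, 7, and 8 (prior 1/8 each): that cup was opened and seen not to hold the prize — ruled out; weight (1/8)·0 = 0 each.
If it is under either of cups 4 and 5 (prior 1/8 each): the dealer picks exactly this set with probability 1/7 regardless, and none is the prize; weight (1/8)·(1/7) = 1/56 each.
The weights sum to 1/28.
So P(the pea under cup 4 | the dealer opened cup 1, cup 2, cup 3, cup 6, cup 7, and cup 8) = (1/56) / (1/28) = 1/2.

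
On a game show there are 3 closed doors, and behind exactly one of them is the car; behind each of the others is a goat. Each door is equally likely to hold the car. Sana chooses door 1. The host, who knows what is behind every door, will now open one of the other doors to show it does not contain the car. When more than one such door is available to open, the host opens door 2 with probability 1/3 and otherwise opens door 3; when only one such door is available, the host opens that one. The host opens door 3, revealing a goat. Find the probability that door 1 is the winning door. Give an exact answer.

2/5

Consider each possible location of the car in turn.
If it is behind door 1 (prior 1/3): door 2 is available but not opened, probability 2/3; weight (1/3)·(2/3) = 2/9.
If it is behind door 2 (prior 1/3): only door 3 is available, probability 1; weight (1/3)·1 = 1/3.
If it is behind door 3 (prior 1/3): the host opened door 3, so this case is ruled out; weight (1/3)·0 = 0.
The weights sum to 5/9.
So P(the car behind door 1 | the host opened door 3) = (2/9) / (5/9) = 2/5.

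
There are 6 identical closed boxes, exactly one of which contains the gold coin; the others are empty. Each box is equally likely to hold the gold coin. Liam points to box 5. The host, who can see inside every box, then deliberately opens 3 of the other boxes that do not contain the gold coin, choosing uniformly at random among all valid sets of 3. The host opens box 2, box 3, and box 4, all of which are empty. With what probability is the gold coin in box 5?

Apply Bayes' rule, conditioning on where the gold coin actually is.
If it is in either of boxes 1 and 6 (prior 1/6 each): the host has 4 equally likely choices, so probability 1/4; weight (1/6)·(1/4) = 1/24 each.
If it is in any of boxes 2, 3, and 4 (prior 1/6 each): that box was opened and seen not to hold the prize — ruled out; weight (1/6)·0 = 0 each.
If it is in box 5 (prior 1/6): the host has 10 equally likely choices, so probability 1/10; weight (1/6)·(1/10) = 1/60.
The weights sum to 1/10.
So P(the gold coin in box 5 | the host opened box 2, box 3, and box 4) = (1/60) / (1/10) = 1/6.

1/6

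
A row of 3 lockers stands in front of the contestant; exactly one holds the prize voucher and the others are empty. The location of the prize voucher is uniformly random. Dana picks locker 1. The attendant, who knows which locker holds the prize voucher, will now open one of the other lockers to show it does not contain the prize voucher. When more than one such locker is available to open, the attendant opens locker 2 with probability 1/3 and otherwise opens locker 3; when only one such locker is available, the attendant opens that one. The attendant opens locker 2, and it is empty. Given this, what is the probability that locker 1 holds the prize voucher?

Apply Bayes' rule, conditioning on where the prize voucher actually is.
If it is in locker 1 (prior 1/3): locker 2 is available, opened with probability 1/3; weight (1/3)·(1/3) = 1/9.
If it is in locker 2 (prior 1/3): the attendant opened locker 2, so this case is ruled out; weight (1/3)·0 = 0.
If it is in locker 3 (prior 1/3): only locker 2 is available, probability 1; weight (1/3)·1 = 1/3.
The weights sum to 4/9.
So P(the prize voucher in locker 1 | the attendant opened locker 2) = (1/9) / (4/9) = 1/4.

1/4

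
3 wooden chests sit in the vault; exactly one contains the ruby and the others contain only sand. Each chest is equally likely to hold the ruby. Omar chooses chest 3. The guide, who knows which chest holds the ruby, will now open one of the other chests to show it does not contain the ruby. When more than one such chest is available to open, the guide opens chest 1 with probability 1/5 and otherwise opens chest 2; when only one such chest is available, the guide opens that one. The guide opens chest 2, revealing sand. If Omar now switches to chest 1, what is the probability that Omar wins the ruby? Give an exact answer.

Condition on the true location of the ruby.
If it is in chest 1 (prior 1/3): only chest 2 is available, probability 1; weight (1/3)·1 = 1/3.
If it is in chest 2 (prior 1/3): the guide opened chest 2, so this case is ruled out; weight (1/3)·0 = 0.
If it is in chest 3 (prior 1/3): chest 1 is available but not opened, probability 4/5; weight (1/3)·(4/5) = 4/15.
The weights sum to 3/5.
So P(the ruby in chest 1 | the guide opened chest 2) = (1/3) / (3/5) = 5/9.

5/9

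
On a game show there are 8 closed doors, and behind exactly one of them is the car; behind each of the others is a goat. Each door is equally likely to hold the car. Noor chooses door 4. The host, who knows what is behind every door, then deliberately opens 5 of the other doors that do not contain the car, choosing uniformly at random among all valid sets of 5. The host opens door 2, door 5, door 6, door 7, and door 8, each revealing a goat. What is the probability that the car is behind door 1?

Condition on the true location of the car.
If it is behind either of doors 1 and 3 (prior 1/8 each): the host has 6 equally likely choices, so probability 1/6; weight (1/8)·(1/6) = 1/48 each.
If it is behind any of doors 2, 5, 6, 7, and 8 (prior 1/8 each): that door was opened and seen not to hold the prize — ruled out; weight (1/8)·0 = 0 each.
If it is behind door 4 (prior 1/8): the host has 21 equally likely choices, so probability 1/21; weight (1/8)·(1/21) = 1/168.
The weights sum to 1/21.
So P(the car behind door 1 | the host opened door 2, door 5, door 6, door 7, and door 8) = (1/48) / (1/21) = 7/16.

7/16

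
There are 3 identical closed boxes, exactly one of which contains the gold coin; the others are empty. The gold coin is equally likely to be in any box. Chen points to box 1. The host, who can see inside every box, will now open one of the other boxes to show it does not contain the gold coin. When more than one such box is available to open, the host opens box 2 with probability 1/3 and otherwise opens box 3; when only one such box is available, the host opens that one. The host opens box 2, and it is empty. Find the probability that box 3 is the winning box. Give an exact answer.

3/4

Apply Bayes' rule, conditioning on where the gold coin actually is.
If it is in box 1 (prior 1/3): box 2 is available, opened with probability 1/3; weight (1/3)·(1/3) = 1/9.
If it is in box 2 (prior 1/3): the host opened box 2, so this case is ruled out; weight (1/3)·0 = 0.
If it is in box 3 (prior 1/3): only box 2 is available, probability 1; weight (1/3)·1 = 1/3.
The weights sum to 4/9.
So P(the gold coin in box 3 | the host opened box 2) = (1/3) / (4/9) = 3/4.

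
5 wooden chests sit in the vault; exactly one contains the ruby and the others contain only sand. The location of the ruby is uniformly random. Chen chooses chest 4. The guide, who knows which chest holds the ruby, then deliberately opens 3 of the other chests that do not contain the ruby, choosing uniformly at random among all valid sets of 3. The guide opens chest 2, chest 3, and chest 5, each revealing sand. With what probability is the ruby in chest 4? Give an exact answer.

1/5

Consider each possible location of the ruby in turn.
If it is in chest 1 (prior 1/5): the guide has no choice, probability 1; weight (1/5)·1 = 1/5.
If it is in any of chests 2, 3, and 5 (prior 1/5 each): that chest was opened and seen not to hold the prize — ruled out; weight (1/5)·0 = 0 each.
If it is in chest 4 (prior 1/5): the guide has 4 equally likely choices, so probability 1/4; weight (1/5)·(1/4) = 1/20.
The weights sum to 1/4.
So P(the ruby in chest 4 | the guide opened chest 2, chest 3, and chest 5) = (1/20) / (1/4) = 1/5.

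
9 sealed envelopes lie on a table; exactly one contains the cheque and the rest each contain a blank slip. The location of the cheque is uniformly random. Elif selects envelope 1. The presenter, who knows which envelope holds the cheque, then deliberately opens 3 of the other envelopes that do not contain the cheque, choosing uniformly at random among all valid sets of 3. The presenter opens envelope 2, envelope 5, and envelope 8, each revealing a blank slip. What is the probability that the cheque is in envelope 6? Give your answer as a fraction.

8/45

Apply Bayes' rule, conditioning on where the cheque actually is.
If it is in envelope 1 (prior 1/9): the presenter has 56 equally likely choices, so probability 1/56; weight (1/9)·(1/56) = 1/504.
If it is in any of envelopes 2, 5, and 8 (prior 1/9 each): that envelope was opened and seen not to hold the prize — ruled out; weight (1/9)·0 = 0 each.
If it is in any of envelopes 3, 4, 6, 7, and 9 (prior 1/9 each): the presenter has 35 equally likely choices, so probability 1/35; weight (1/9)·(1/35) = 1/315 each.
The weights sum to 1/56.
So P(the cheque in envelope 6 | the presenter opened envelope 2, envelope 5, and envelope 8) = (1/315) / (1/56) = 8/45.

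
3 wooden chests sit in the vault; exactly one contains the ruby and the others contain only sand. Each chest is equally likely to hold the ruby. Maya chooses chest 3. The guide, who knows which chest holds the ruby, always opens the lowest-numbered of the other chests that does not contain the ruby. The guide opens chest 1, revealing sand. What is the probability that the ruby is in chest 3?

1/2

Condition on the true location of the ruby.
If it is in chest 1 (prior 1/3): the guide opened chest 1, so this case is ruled out; weight (1/3)·0 = 0.
If it is in either of chests 2 and 3 (prior 1/3 each): chest 1 is the lowest-numbered option available, probability 1; weight (1/3)·1 = 1/3 each.
The weights sum to 2/3.
So P(the ruby in chest 3 | the guide opened chest 1) = (1/3) / (2/3) = 1/2.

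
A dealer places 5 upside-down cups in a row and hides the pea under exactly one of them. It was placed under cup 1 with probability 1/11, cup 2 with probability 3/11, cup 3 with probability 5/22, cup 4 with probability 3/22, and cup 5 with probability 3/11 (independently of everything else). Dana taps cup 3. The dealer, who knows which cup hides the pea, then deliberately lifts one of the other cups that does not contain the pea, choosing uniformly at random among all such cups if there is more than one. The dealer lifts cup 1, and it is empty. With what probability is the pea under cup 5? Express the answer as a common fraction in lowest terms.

8/25

Consider each possible location of the pea in turn.
If it is under cup 1 (prior 1/11): the dealer opened cup 1, so this case is ruled out; weight (1/11)·0 = 0.
If it is under either of cups 2 and 5 (prior 3/11 each): the dealer has 3 equally likely choices, so probability 1/3; weight (3/11)·(1/3) = 1/11 each.
If it is under cup 3 (prior 5/22): the dealer has 4 equally likely choices, so probability 1/4; weight (5/22)·(1/4) = 5/88.
If it is under cup 4 (prior 3/22): the dealer has 3 equally likely choices, so probability 1/3; weight (3/22)·(1/3) = 1/22.
The weights sum to 25/88.
So P(the pea under cup 5 | the dealer opened cup 1) = (1/11) / (25/88) = 8/25.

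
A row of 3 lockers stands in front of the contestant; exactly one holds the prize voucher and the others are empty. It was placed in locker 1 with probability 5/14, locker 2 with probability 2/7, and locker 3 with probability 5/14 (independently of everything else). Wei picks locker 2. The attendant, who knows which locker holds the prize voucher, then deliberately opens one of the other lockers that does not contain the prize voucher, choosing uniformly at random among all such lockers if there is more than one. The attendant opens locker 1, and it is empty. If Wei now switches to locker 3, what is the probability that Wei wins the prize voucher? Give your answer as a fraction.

5/7

Condition on the true location of the prize voucher.
If it is in locker 1 (prior 5/14): the attendant opened locker 1, so this case is ruled out; weight (5/14)·0 = 0.
If it is in locker 2 (prior 2/7): the attendant has 2 equally likely choices, so probability 1/2; weight (2/7)·(1/2) = 1/7.
If it is in locker 3 (prior 5/14): the attendant has no choice, probability 1; weight (5/14)·1 = 5/14.
The weights sum to 1/2.
So P(the prize voucher in locker 3 | the attendant opened locker 1) = (5/14) / (1/2) = 5/7.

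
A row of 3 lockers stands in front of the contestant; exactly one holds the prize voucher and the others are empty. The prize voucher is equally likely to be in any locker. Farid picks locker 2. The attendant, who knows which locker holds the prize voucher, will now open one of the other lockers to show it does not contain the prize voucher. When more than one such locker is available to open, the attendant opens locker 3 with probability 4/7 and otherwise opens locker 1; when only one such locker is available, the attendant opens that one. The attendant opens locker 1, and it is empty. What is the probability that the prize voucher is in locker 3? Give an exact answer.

Condition on the true location of the prize voucher.
If it is in locker 1 (prior 1/3): the attendant opened locker 1, so this case is ruled out; weight (1/3)·0 = 0.
If it is in locker 2 (prior 1/3): locker 3 is available but not opened, probability 3/7; weight (1/3)·(3/7) = 1/7.
If it is in locker 3 (prior 1/3): only locker 1 is available, probability 1; weight (1/3)·1 = 1/3.
The weights sum to 10/21.
So P(the prize voucher in locker 3 | the attendant opened locker 1) = (1/3) / (10/21) = 7/10.

7/10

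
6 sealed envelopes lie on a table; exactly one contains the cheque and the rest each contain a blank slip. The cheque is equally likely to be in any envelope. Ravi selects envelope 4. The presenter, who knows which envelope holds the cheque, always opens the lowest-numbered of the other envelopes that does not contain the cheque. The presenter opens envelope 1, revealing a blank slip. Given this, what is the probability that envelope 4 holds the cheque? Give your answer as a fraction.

1/5

Consider each possible location of the cheque in turn.
If it is in envelope 1 (prior 1/6): the presenter opened envelope 1, so this case is ruled out; weight (1/6)·0 = 0.
If it is in any of envelopes 2, 3, 4, 5, and 6 (prior 1/6 each): envelope 1 is the lowest-numbered option available, probability 1; weight (1/6)·1 = 1/6 each.
The weights sum to 5/6.
So P(the cheque in envelope 4 | the presenter opened envelope 1) = (1/6) / (5/6) = 1/5.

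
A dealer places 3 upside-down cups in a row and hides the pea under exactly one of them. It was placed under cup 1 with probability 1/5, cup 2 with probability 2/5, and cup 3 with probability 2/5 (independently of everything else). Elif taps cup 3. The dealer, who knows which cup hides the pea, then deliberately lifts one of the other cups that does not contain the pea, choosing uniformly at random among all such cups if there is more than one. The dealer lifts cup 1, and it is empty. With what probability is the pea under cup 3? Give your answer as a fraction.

Condition on the true location of the pea.
If it is under cup 1 (prior 1/5): the dealer opened cup 1, so this case is ruled out; weight (1/5)·0 = 0.
If it is under cup 2 (prior 2/5): the dealer has no choice, probability 1; weight (2/5)·1 = 2/5.
If it is under cup 3 (prior 2/5): the dealer has 2 equally likely choices, so probability 1/2; weight (2/5)·(1/2) = 1/5.
The weights sum to 3/5.
So P(the pea under cup 3 | the dealer opened cup 1) = (1/5) / (3/5) = 1/3.

1/3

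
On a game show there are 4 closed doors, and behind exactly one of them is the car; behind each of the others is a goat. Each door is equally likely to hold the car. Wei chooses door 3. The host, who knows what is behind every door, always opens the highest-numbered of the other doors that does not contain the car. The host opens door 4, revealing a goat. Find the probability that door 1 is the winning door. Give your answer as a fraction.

1/3

Condition on the true location of the car.
If it is behind any of doors 1, 2, and 3 (prior 1/4 each): door 4 is the highest-numbered option available, probability 1; weight (1/4)·1 = 1/4 each.
If it is behind door 4 (prior 1/4): the host opened door 4, so this case is ruled out; weight (1/4)·0 = 0.
The weights sum to 3/4.
So P(the car behind door 1 | the host opened door 4) = (1/4) / (3/4) = 1/3.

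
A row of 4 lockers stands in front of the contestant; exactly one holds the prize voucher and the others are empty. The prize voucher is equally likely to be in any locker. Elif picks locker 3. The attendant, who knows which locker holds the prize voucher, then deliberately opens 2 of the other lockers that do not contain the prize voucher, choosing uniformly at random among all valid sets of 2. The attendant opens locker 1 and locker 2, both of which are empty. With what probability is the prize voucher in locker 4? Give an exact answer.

3/4

Condition on the true location of the prize voucher.
If it is in either of lockers 1 and 2 (prior 1/4 each): that locker was opened and seen not to hold the prize — ruled out; weight (1/4)·0 = 0 each.
If it is in locker 3 (prior 1/4): the attendant has 3 equally likely choices, so probability 1/3; weight (1/4)·(1/3) = 1/12.
If it is in locker 4 (prior 1/4): the attendant has no choice, probability 1; weight (1/4)·1 = 1/4.
The weights sum to 1/3.
So P(the prize voucher in locker 4 | the attendant opened locker 1 and locker 2) = (1/4) / (1/3) = 3/4.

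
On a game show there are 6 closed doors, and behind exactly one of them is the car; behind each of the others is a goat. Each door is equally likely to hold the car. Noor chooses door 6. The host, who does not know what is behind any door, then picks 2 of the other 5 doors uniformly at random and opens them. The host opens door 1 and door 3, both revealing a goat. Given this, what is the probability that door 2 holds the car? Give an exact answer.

Because the host chose which doors to open without knowing where the car is, the choice is independent of the prize location. Learning that none of the 2 opened doors holds the car simply rules out those 2 locations and leaves the remaining 4 doors still equally likely by symmetry.
So P(the car behind door 2) = 1/4.

1/4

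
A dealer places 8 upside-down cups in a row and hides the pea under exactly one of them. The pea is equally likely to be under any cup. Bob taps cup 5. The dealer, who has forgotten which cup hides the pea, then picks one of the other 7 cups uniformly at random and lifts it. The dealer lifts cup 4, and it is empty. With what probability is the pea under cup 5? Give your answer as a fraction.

Condition on the true location of the pea.
If it is under any of cups 1, 2, 3, 5, 6, 7, and 8 (prior 1/8 each): the dealer picks cup 4 with probability 1/7 regardless, and it is not the prize; weight (1/8)·(1/7) = 1/56 each.
If it is under cup 4 (prior 1/8): the dealer opened cup 4, so this case is ruled out; weight (1/8)·0 = 0.
The weights sum to 1/8.
So P(the pea under cup 5 | the dealer opened cup 4) = (1/56) / (1/8) = 1/7.

1/7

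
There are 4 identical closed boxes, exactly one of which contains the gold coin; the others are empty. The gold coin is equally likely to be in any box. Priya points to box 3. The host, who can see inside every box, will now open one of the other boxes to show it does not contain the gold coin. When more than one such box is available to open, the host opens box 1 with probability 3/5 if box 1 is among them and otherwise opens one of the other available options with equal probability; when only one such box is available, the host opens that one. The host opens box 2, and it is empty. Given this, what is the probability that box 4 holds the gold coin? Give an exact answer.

4/11

Consider each possible location of the gold coin in turn.
If it is in box 1 (prior 1/4): box 1 holds the prize so is unavailable; the host chooses uniformly among the 2 others, probability 1/2; weight (1/4)·(1/2) = 1/8.
If it is in box 2 (prior 1/4): the host opened box 2, so this case is ruled out; weight (1/4)·0 = 0.
If it is in box 3 (prior 1/4): box 1 is available but not opened; box 2 gets probability (1 − 3/5)/2 = 1/5; weight (1/4)·(1/5) = 1/20.
If it is in box 4 (prior 1/4): box 1 is available but not opened, probability 2/5; weight (1/4)·(2/5) = 1/10.
The weights sum to 11/40.
So P(the gold coin in box 4 | the host opened box 2) = (1/10) / (11/40) = 4/11.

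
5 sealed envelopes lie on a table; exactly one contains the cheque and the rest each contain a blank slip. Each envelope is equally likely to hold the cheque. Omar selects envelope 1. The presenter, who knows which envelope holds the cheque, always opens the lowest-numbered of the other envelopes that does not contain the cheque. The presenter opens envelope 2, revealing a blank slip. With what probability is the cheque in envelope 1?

Apply Bayes' rule, conditioning on where the cheque actually is.
If it is in any of envelopes 1, 3, 4, and 5 (prior 1/5 each): envelope 2 is the lowest-numbered option available, probability 1; weight (1/5)·1 = 1/5 each.
If it is in envelope 2 (prior 1/5): the presenter opened envelope 2, so this case is ruled out; weight (1/5)·0 = 0.
The weights sum to 4/5.
So P(the cheque in envelope 1 | the presenter opened envelope 2) = (1/5) / (4/5) = 1/4.

1/4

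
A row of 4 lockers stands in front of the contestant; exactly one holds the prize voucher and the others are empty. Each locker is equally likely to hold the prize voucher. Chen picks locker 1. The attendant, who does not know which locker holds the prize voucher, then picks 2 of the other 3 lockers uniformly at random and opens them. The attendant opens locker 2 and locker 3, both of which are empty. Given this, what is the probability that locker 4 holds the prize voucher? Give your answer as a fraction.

Condition on the true location of the prize voucher.
If it is in either of lockers 1 and 4 (prior 1/4 each): the attendant picks exactly this set with probability 1/3 regardless, and none is the prize; weight (1/4)·(1/3) = 1/12 each.
If it is in either of lockers 2 and 3 (prior 1/4 each): that locker was opened and seen not to hold the prize — ruled out; weight (1/4)·0 = 0 each.
The weights sum to 1/6.
So P(the prize voucher in locker 4 | the attendant opened locker 2 and locker 3) = (1/12) / (1/6) = 1/2.

1/2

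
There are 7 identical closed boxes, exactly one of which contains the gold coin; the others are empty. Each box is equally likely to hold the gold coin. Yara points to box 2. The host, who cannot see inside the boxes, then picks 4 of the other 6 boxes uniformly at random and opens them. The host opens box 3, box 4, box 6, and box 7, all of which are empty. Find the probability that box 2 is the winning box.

1/3

Condition on the true location of the gold coin.
If it is in any of boxes 1, 2, and 5 (prior 1/7 each): the host picks exactly this set with probability 1/15 regardless, and none is the prize; weight (1/7)·(1/15) = 1/105 each.
If it is in any of boxes 3, 4, 6, and 7 (prior 1/7 each): that box was opened and seen not to hold the prize — ruled out; weight (1/7)·0 = 0 each.
The weights sum to 1/35.
So P(the gold coin in box 2 | the host opened box 3, box 4, box 6, and box 7) = (1/105) / (1/35) = 1/3.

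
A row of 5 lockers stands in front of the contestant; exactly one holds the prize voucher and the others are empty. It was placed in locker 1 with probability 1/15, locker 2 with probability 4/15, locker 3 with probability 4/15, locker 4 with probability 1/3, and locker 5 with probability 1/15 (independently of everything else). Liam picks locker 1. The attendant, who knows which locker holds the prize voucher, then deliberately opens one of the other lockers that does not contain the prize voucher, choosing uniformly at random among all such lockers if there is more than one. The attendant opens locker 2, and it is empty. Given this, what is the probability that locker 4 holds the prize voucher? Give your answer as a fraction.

20/43

Apply Bayes' rule, conditioning on where the prize voucher actually is.
If it is in locker 1 (prior 1/15): the attendant has 4 equally likely choices, so probability 1/4; weight (1/15)·(1/4) = 1/60.
If it is in locker 2 (prior 4/15): the attendant opened locker 2, so this case is ruled out; weight (4/15)·0 = 0.
If it is in locker 3 (prior 4/15): the attendant has 3 equally likely choices, so probability 1/3; weight (4/15)·(1/3) = 4/45.
If it is in locker 4 (prior 1/3): the attendant has 3 equally likely choices, so probability 1/3; weight (1/3)·(1/3) = 1/9.
If it is in locker 5 (prior 1/15): the attendant has 3 equally likely choices, so probability 1/3; weight (1/15)·(1/3) = 1/45.
The weights sum to 43/180.
So P(the prize voucher in locker 4 | the attendant opened locker 2) = (1/9) / (43/180) = 20/43.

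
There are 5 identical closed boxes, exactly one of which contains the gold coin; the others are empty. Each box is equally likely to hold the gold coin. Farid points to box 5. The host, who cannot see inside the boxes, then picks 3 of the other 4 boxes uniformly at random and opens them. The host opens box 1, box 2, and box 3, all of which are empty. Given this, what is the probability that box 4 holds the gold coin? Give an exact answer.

Apply Bayes' rule, conditioning on where the gold coin actually is.
If it is in any of boxes 1, 2, and 3 (prior 1/5 each): that box was opened and seen not to hold the prize — ruled out; weight (1/5)·0 = 0 each.
If it is in either of boxes 4 and 5 (prior 1/5 each): the host picks exactly this set with probability 1/4 regardless, and none is the prize; weight (1/5)·(1/4) = 1/20 each.
The weights sum to 1/10.
So P(the gold coin in box 4 | the host opened box 1, box 2, and box 3) = (1/20) / (1/10) = 1/2.

1/2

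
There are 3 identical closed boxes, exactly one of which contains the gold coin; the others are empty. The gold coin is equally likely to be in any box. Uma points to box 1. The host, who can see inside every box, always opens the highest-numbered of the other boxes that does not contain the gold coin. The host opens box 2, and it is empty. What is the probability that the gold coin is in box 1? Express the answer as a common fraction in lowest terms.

0

Condition on the true location of the gold coin.
If it is in box 1 (prior 1/3): the host would have opened box 3 instead, probability 0; weight (1/3)·0 = 0.
If it is in box 2 (prior 1/3): the host opened box 2, so this case is ruled out; weight (1/3)·0 = 0.
If it is in box 3 (prior 1/3): box 2 is the highest-numbered option available, probability 1; weight (1/3)·1 = 1/3.
The weights sum to 1/3.
So P(the gold coin in box 1 | the host opened box 2) = 0 / (1/3) = 0.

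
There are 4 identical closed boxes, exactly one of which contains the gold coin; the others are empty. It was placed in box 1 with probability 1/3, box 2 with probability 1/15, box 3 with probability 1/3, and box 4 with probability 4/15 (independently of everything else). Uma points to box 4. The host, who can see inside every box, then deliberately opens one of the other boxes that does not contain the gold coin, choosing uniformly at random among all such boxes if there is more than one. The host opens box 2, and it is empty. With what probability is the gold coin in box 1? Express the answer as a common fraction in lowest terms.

Apply Bayes' rule, conditioning on where the gold coin actually is.
If it is in either of boxes 1 and 3 (prior 1/3 each): the host has 2 equally likely choices, so probability 1/2; weight (1/3)·(1/2) = 1/6 each.
If it is in box 2 (prior 1/15): the host opened box 2, so this case is ruled out; weight (1/15)·0 = 0.
If it is in box 4 (prior 4/15): the host has 3 equally likely choices, so probability 1/3; weight (4/15)·(1/3) = 4/45.
The weights sum to 19/45.
So P(the gold coin in box 1 | the host opened box 2) = (1/6) / (19/45) = 15/38.

15/38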